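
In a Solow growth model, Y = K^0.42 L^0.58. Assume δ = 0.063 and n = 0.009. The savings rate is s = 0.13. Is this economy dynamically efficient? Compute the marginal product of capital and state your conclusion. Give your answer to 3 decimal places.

The effective depreciation rate is n + δ = 0.009 + 0.063 = 0.072.
Steady-state k*: s·k^0.42 = 0.072·k gives k* = (0.13/0.072)^(1/0.58) ≈ 2.7697.
MPK = 0.42·2.7697^(-0.58) ≈ 0.2326.
MPK > n+δ = 0.072, so the economy is dynamically efficient (under-saving).

dynamically efficient; MPK ≈ 0.233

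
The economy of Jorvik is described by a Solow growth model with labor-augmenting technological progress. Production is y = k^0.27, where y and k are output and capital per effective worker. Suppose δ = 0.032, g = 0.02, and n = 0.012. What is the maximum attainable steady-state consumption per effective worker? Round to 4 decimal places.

Capital per effective worker breaks even when investment replaces (n + g + δ)·k; here n + g + δ = 0.064.
Maximizing c = f(k) − (n+g+δ)·k gives f'(k) = n+g+δ, i.e. 0.27·k^(0.27−1) = 0.064, so k_gold = (0.27/0.064)^(1/0.73) ≈ 7.1848.
y_gold = 7.1848^0.27 ≈ 1.7031.
c_gold = y_gold − (n+g+δ)·k_gold = 1.7031 − 0.064·7.1848 ≈ 1.2432.

c_gold ≈ 1.2432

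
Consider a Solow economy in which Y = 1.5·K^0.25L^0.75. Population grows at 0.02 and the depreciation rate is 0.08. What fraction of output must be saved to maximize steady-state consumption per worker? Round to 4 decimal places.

s_gold = 0.2500

Break-even investment rate: n + δ = 0.02 + 0.08 = 0.1.
At the golden rule MPK = n+δ, and in any Cobb-Douglas steady state s = (n+δ)·k/y = MPK·k/y = capital's share 0.25.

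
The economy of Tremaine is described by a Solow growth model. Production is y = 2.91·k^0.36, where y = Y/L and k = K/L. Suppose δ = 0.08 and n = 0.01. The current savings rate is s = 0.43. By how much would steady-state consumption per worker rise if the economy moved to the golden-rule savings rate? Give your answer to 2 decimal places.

Δc ≈ 0.12

The effective depreciation rate is n + δ = 0.01 + 0.08 = 0.09.
Current steady state (s = 0.43): k* = (0.43·2.91/0.09)^(1/0.64) ≈ 61.1116, y* = 2.91·61.1116^0.36 ≈ 12.7908, c* = (1−0.43)·12.7908 ≈ 7.2908.
At the golden rule the marginal product of capital equals n+δ: 0.36·2.91·k^(0.36−1) = 0.09. Solving, k_gold = (0.36·2.91/0.09)^(1/0.64) ≈ 46.2969.
y_gold = 2.91·46.2969^0.36 ≈ 11.5742, c_gold = y_gold − 0.09·k_gold ≈ 7.4075.
Gain: Δc = 7.4075 − 7.2908 ≈ 0.1167.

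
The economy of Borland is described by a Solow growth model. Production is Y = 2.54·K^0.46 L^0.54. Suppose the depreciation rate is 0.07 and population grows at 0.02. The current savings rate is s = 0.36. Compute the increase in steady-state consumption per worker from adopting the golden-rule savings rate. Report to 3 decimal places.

The effective depreciation rate is n + δ = 0.02 + 0.07 = 0.09.
Current steady state (s = 0.36): k* = (0.36·2.54/0.09)^(1/0.54) ≈ 73.2180, y* = 2.54·73.2180^0.46 ≈ 18.3045, c* = (1−0.36)·18.3045 ≈ 11.7149.
At the golden rule the marginal product of capital equals n+δ: 0.46·2.54·k^(0.46−1) = 0.09. Solving, k_gold = (0.46·2.54/0.09)^(1/0.54) ≈ 115.2809.
y_gold = 2.54·115.2809^0.46 ≈ 22.5550, c_gold = y_gold − 0.09·k_gold ≈ 12.1797.
Gain: Δc = 12.1797 − 11.7149 ≈ 0.4648.

Δc ≈ 0.465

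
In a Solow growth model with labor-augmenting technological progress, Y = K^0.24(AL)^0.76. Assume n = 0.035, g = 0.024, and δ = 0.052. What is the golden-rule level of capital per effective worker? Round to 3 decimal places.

k_gold ≈ 2.758

n + g + δ = 0.035 + 0.024 + 0.052 = 0.111.
Maximizing c = f(k) − (n+g+δ)·k gives f'(k) = n+g+δ, i.e. 0.24·k^(0.24−1) = 0.111, so k_gold = (0.24/0.111)^(1/0.76) ≈ 2.7583.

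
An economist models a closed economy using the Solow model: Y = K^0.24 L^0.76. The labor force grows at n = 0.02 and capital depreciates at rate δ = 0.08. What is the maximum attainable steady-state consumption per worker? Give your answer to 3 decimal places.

c_gold ≈ 1.002

Break-even investment rate: n + δ = 0.02 + 0.08 = 0.1.
At the golden rule the marginal product of capital equals n+δ: 0.24·k^(0.24−1) = 0.1. Solving, k_gold = (0.24/0.1)^(1/0.76) ≈ 3.1643.
y_gold = 3.1643^0.24 ≈ 1.3185.
c_gold = y_gold − (n+δ)·k_gold = 1.3185 − 0.1·3.1643 ≈ 1.0020.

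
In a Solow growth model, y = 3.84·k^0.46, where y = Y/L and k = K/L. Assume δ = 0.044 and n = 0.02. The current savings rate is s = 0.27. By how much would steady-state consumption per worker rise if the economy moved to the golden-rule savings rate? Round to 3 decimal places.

Δc ≈ 4.948

Capital per worker breaks even when investment replaces (n + δ)·k; here n + δ = 0.064.
Current steady state (s = 0.27): k* = (0.27·3.84/0.064)^(1/0.54) ≈ 173.7171, y* = 3.84·173.7171^0.46 ≈ 41.1774, c* = (1−0.27)·41.1774 ≈ 30.0595.
Setting f'(k) = n+δ gives 0.46·3.84·k^(0.46−1) = 0.064, hence k_gold = (0.46·3.84/0.064)^(1/0.54) ≈ 465.9616.
y_gold = 3.84·465.9616^0.46 ≈ 64.8294, c_gold = y_gold − 0.064·k_gold ≈ 35.0079.
Gain: Δc = 35.0079 − 30.0595 ≈ 4.9484.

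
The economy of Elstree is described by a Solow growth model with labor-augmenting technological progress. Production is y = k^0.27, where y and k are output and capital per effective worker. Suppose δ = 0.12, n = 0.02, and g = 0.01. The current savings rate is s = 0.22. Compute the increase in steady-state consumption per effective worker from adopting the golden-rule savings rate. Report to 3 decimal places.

n + g + δ = 0.02 + 0.01 + 0.12 = 0.15.
Current steady state (s = 0.22): k* = (0.22/0.15)^(1/0.73) ≈ 1.6899, y* = 1.6899^0.27 ≈ 1.1522, c* = (1−0.22)·1.1522 ≈ 0.8987.
Golden rule sets MPK = n+g+δ: 0.27·k^(0.27−1) = 0.15, so k_gold = (0.27/0.15)^(1/0.73) ≈ 2.2371.
y_gold = 2.2371^0.27 ≈ 1.2428, c_gold = y_gold − 0.15·k_gold ≈ 0.9073.
Gain: Δc = 0.9073 − 0.8987 ≈ 0.0086.

Δc ≈ 0.009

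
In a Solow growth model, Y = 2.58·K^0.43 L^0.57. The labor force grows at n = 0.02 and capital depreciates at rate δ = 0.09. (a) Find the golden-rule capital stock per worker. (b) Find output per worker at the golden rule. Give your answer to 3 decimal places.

Capital per worker breaks even when investment replaces (n + δ)·k; here n + δ = 0.11.
At the golden rule the marginal product of capital equals n+δ: 0.43·2.58·k^(0.43−1) = 0.11. Solving, k_gold = (0.43·2.58/0.11)^(1/0.57) ≈ 57.6593.
y_gold = 2.58·57.6593^0.43 ≈ 14.7500.

(a) k_gold ≈ 57.659; (b) y_gold ≈ 14.750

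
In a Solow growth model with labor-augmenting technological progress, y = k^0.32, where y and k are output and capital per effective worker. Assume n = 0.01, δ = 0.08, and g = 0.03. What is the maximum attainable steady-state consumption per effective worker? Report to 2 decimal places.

c_gold ≈ 1.08

Break-even investment rate: n + g + δ = 0.01 + 0.03 + 0.08 = 0.12.
Golden rule sets MPK = n+g+δ: 0.32·k^(0.32−1) = 0.12, so k_gold = (0.32/0.12)^(1/0.68) ≈ 4.2308.
y_gold = 4.2308^0.32 ≈ 1.5866.
c_gold = y_gold − (n+g+δ)·k_gold = 1.5866 − 0.12·4.2308 ≈ 1.0789.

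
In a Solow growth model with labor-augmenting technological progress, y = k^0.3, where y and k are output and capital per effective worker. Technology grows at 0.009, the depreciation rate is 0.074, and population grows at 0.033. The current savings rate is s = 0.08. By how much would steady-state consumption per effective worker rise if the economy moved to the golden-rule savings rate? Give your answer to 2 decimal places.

Δc ≈ 0.27

The effective depreciation rate is n + g + δ = 0.033 + 0.009 + 0.074 = 0.116.
Current steady state (s = 0.08): k* = (0.08/0.116)^(1/0.7) ≈ 0.5881, y* = 0.5881^0.3 ≈ 0.8528, c* = (1−0.08)·0.8528 ≈ 0.7846.
Golden rule sets MPK = n+g+δ: 0.3·k^(0.3−1) = 0.116, so k_gold = (0.3/0.116)^(1/0.7) ≈ 3.8861.
y_gold = 3.8861^0.3 ≈ 1.5026, c_gold = y_gold − 0.116·k_gold ≈ 1.0518.
Gain: Δc = 1.0518 − 0.7846 ≈ 0.2673.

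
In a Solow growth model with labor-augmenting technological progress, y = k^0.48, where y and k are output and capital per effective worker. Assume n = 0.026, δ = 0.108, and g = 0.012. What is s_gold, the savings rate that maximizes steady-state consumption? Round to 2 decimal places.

s_gold = 0.48

The effective depreciation rate is n + g + δ = 0.026 + 0.012 + 0.108 = 0.146.
At the golden rule MPK = n+g+δ, and in any Cobb-Douglas steady state s = (n+g+δ)·k/y = MPK·k/y = capital's share 0.48.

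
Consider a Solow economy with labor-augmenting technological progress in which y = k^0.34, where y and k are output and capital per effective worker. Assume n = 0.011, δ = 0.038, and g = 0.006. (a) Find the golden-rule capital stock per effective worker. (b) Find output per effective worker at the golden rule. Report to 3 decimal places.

(a) k_gold ≈ 15.800; (b) y_gold ≈ 2.556

Capital per effective worker breaks even when investment replaces (n + g + δ)·k; here n + g + δ = 0.055.
At the golden rule the marginal product of capital equals n+g+δ: 0.34·k^(0.34−1) = 0.055. Solving, k_gold = (0.34/0.055)^(1/0.66) ≈ 15.8001.
y_gold = 15.8001^0.34 ≈ 2.5559.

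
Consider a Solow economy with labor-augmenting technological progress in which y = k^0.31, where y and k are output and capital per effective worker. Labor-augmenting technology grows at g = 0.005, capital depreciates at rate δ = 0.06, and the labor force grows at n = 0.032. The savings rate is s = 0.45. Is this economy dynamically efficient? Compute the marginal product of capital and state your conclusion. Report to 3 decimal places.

dynamically inefficient; MPK ≈ 0.067

The effective depreciation rate is n + g + δ = 0.032 + 0.005 + 0.06 = 0.097.
Steady-state k*: s·k^0.31 = 0.097·k gives k* = (0.45/0.097)^(1/0.69) ≈ 9.2439.
MPK = 0.31·9.2439^(-0.69) ≈ 0.0668.
MPK < n+g+δ = 0.097, so the economy is dynamically inefficient (over-saving).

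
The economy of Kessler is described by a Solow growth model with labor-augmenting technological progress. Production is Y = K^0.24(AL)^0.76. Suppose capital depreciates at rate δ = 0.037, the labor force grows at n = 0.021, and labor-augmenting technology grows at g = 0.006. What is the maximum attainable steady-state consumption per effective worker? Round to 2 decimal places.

c_gold ≈ 1.15

The effective depreciation rate is n + g + δ = 0.021 + 0.006 + 0.037 = 0.064.
Setting f'(k) = n+g+δ gives 0.24·k^(0.24−1) = 0.064, hence k_gold = (0.24/0.064)^(1/0.76) ≈ 5.6925.
y_gold = 5.6925^0.24 ≈ 1.5180.
c_gold = y_gold − (n+g+δ)·k_gold = 1.5180 − 0.064·5.6925 ≈ 1.1537.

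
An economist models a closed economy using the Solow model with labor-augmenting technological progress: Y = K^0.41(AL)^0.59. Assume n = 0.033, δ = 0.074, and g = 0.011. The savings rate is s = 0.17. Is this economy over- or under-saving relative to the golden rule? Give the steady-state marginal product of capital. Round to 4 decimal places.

under-saving; MPK ≈ 0.2846

Break-even investment rate: n + g + δ = 0.033 + 0.011 + 0.074 = 0.118.
Steady-state k*: s·k^0.41 = 0.118·k gives k* = (0.17/0.118)^(1/0.59) ≈ 1.8568.
MPK = 0.41·1.8568^(-0.59) ≈ 0.2846.
MPK > n+g+δ = 0.118, so the economy is dynamically efficient (under-saving).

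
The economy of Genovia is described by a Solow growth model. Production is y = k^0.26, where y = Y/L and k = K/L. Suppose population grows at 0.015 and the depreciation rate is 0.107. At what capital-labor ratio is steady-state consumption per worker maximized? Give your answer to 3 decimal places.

n + δ = 0.015 + 0.107 = 0.122.
Golden rule sets MPK = n+δ: 0.26·k^(0.26−1) = 0.122, so k_gold = (0.26/0.122)^(1/0.74) ≈ 2.7802.

k_gold ≈ 2.780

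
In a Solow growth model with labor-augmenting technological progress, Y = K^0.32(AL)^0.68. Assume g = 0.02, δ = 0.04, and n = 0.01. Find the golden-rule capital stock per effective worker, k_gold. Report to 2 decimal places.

k_gold ≈ 9.35

Capital per effective worker breaks even when investment replaces (n + g + δ)·k; here n + g + δ = 0.07.
At the golden rule the marginal product of capital equals n+g+δ: 0.32·k^(0.32−1) = 0.07. Solving, k_gold = (0.32/0.07)^(1/0.68) ≈ 9.3468.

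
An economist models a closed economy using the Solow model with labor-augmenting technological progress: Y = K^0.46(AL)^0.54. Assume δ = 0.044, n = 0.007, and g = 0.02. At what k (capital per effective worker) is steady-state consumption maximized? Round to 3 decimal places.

k_gold ≈ 31.826

Break-even investment rate: n + g + δ = 0.007 + 0.02 + 0.044 = 0.071.
Golden rule sets MPK = n+g+δ: 0.46·k^(0.46−1) = 0.071, so k_gold = (0.46/0.071)^(1/0.54) ≈ 31.8256.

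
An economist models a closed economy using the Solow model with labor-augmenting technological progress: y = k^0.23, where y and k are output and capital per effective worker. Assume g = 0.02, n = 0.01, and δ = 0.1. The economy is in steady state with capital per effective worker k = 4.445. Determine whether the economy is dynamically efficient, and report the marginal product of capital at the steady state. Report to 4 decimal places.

dynamically inefficient; MPK ≈ 0.0729

Break-even investment rate: n + g + δ = 0.01 + 0.02 + 0.1 = 0.13.
MPK = 0.23·k^(0.23−1) = 0.23·4.445^(-0.77) ≈ 0.0729.
MPK < 0.13, so the economy is dynamically inefficient (over-saving).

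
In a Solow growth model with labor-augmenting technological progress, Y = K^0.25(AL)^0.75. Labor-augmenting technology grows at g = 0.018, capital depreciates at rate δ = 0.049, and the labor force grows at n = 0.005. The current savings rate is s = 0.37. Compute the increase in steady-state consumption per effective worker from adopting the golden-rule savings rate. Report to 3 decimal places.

Break-even investment rate: n + g + δ = 0.005 + 0.018 + 0.049 = 0.072.
Current steady state (s = 0.37): k* = (0.37/0.072)^(1/0.75) ≈ 8.8680, y* = 8.8680^0.25 ≈ 1.7257, c* = (1−0.37)·1.7257 ≈ 1.0872.
Golden rule sets MPK = n+g+δ: 0.25·k^(0.25−1) = 0.072, so k_gold = (0.25/0.072)^(1/0.75) ≈ 5.2579.
y_gold = 5.2579^0.25 ≈ 1.5143, c_gold = y_gold − 0.072·k_gold ≈ 1.1357.
Gain: Δc = 1.1357 − 1.0872 ≈ 0.0485.

Δc ≈ 0.049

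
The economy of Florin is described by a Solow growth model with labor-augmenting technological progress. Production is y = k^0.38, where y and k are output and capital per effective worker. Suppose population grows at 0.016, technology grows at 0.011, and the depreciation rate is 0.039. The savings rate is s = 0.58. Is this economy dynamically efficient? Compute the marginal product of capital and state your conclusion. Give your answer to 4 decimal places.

n + g + δ = 0.016 + 0.011 + 0.039 = 0.066.
Steady-state k*: s·k^0.38 = 0.066·k gives k* = (0.58/0.066)^(1/0.62) ≈ 33.2961.
MPK = 0.38·33.2961^(-0.62) ≈ 0.0432.
MPK < n+g+δ = 0.066, so the economy is dynamically inefficient (over-saving).

dynamically inefficient; MPK ≈ 0.0432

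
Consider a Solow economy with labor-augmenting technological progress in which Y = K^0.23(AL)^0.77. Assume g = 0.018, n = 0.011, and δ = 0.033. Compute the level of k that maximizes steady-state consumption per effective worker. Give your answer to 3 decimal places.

k_gold ≈ 5.488

n + g + δ = 0.011 + 0.018 + 0.033 = 0.062.
Maximizing c = f(k) − (n+g+δ)·k gives f'(k) = n+g+δ, i.e. 0.23·k^(0.23−1) = 0.062, so k_gold = (0.23/0.062)^(1/0.77) ≈ 5.4878.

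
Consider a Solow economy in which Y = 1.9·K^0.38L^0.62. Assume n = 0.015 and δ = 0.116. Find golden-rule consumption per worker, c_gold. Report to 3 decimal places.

c_gold ≈ 3.353

n + δ = 0.015 + 0.116 = 0.131.
Golden rule sets MPK = n+δ: 0.38·1.9·k^(0.38−1) = 0.131, so k_gold = (0.38·1.9/0.131)^(1/0.62) ≈ 15.6888.
y_gold = 1.9·15.6888^0.38 ≈ 5.4085.
c_gold = y_gold − (n+δ)·k_gold = 5.4085 − 0.131·15.6888 ≈ 3.3533.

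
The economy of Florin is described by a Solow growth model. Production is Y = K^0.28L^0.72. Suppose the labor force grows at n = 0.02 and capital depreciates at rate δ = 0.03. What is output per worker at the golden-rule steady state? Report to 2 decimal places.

Break-even investment rate: n + δ = 0.02 + 0.03 = 0.05.
Golden rule sets MPK = n+δ: 0.28·k^(0.28−1) = 0.05, so k_gold = (0.28/0.05)^(1/0.72) ≈ 10.9433.
Output: y_gold = k_gold^0.28 = 10.9433^0.28 ≈ 1.9542.

y_gold ≈ 1.95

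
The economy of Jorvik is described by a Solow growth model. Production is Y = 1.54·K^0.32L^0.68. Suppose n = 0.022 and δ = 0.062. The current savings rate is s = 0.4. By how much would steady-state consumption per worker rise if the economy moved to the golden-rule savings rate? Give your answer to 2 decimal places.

Δc ≈ 0.05

n + δ = 0.022 + 0.062 = 0.084.
Current steady state (s = 0.4): k* = (0.4·1.54/0.084)^(1/0.68) ≈ 18.7285, y* = 1.54·18.7285^0.32 ≈ 3.9330, c* = (1−0.4)·3.9330 ≈ 2.3598.
Maximizing c = f(k) − (n+δ)·k gives f'(k) = n+δ, i.e. 0.32·1.54·k^(0.32−1) = 0.084, so k_gold = (0.32·1.54/0.084)^(1/0.68) ≈ 13.4892.
y_gold = 1.54·13.4892^0.32 ≈ 3.5409, c_gold = y_gold − 0.084·k_gold ≈ 2.4078.
Gain: Δc = 2.4078 − 2.3598 ≈ 0.0480.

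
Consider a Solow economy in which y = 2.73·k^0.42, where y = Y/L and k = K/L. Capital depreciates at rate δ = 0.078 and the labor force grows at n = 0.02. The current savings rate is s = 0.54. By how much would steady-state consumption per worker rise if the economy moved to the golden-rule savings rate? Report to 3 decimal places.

n + δ = 0.02 + 0.078 = 0.098.
Current steady state (s = 0.54): k* = (0.54·2.73/0.098)^(1/0.58) ≈ 107.1223, y* = 2.73·107.1223^0.42 ≈ 19.4407, c* = (1−0.54)·19.4407 ≈ 8.9427.
Maximizing c = f(k) − (n+δ)·k gives f'(k) = n+δ, i.e. 0.42·2.73·k^(0.42−1) = 0.098, so k_gold = (0.42·2.73/0.098)^(1/0.58) ≈ 69.4544.
y_gold = 2.73·69.4544^0.42 ≈ 16.2060, c_gold = y_gold − 0.098·k_gold ≈ 9.3995.
Gain: Δc = 9.3995 − 8.9427 ≈ 0.4568.

Δc ≈ 0.457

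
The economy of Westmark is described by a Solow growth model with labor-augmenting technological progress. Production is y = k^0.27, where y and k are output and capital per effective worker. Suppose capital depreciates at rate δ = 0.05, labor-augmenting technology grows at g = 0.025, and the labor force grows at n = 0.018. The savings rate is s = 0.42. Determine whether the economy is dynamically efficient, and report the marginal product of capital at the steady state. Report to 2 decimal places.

dynamically inefficient; MPK ≈ 0.06

Break-even investment rate: n + g + δ = 0.018 + 0.025 + 0.05 = 0.093.
Steady-state k*: s·k^0.27 = 0.093·k gives k* = (0.42/0.093)^(1/0.73) ≈ 7.8875.
MPK = 0.27·7.8875^(-0.73) ≈ 0.0598.
MPK < n+g+δ = 0.093, so the economy is dynamically inefficient (over-saving).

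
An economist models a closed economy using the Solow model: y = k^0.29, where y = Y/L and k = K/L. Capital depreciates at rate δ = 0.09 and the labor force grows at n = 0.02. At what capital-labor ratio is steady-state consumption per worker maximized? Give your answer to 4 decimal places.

Capital per worker breaks even when investment replaces (n + δ)·k; here n + δ = 0.11.
Setting f'(k) = n+δ gives 0.29·k^(0.29−1) = 0.11, hence k_gold = (0.29/0.11)^(1/0.71) ≈ 3.9171.

k_gold ≈ 3.9171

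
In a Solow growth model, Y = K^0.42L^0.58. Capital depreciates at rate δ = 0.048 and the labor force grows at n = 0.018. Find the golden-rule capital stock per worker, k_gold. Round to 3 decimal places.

Break-even investment rate: n + δ = 0.018 + 0.048 = 0.066.
At the golden rule the marginal product of capital equals n+δ: 0.42·k^(0.42−1) = 0.066. Solving, k_gold = (0.42/0.066)^(1/0.58) ≈ 24.3052.

k_gold ≈ 24.305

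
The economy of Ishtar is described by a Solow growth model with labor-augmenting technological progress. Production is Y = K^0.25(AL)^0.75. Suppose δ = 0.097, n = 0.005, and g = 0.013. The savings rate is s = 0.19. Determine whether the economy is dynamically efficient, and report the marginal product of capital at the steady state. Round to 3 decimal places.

dynamically efficient; MPK ≈ 0.151

Break-even investment rate: n + g + δ = 0.005 + 0.013 + 0.097 = 0.115.
Steady-state k*: s·k^0.25 = 0.115·k gives k* = (0.19/0.115)^(1/0.75) ≈ 1.9532.
MPK = 0.25·1.9532^(-0.75) ≈ 0.1513.
MPK > n+g+δ = 0.115, so the economy is dynamically efficient (under-saving).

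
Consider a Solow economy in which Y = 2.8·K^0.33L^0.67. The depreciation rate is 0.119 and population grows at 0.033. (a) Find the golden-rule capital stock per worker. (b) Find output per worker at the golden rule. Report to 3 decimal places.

(a) k_gold ≈ 14.787; (b) y_gold ≈ 6.811

Capital per worker breaks even when investment replaces (n + δ)·k; here n + δ = 0.152.
Golden rule sets MPK = n+δ: 0.33·2.8·k^(0.33−1) = 0.152, so k_gold = (0.33·2.8/0.152)^(1/0.67) ≈ 14.7874.
y_gold = 2.8·14.7874^0.33 ≈ 6.8112.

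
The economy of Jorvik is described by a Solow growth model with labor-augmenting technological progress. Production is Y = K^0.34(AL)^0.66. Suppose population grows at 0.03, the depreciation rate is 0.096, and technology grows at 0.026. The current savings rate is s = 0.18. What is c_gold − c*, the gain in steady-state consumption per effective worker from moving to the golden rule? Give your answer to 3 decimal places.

Δc ≈ 0.105

n + g + δ = 0.03 + 0.026 + 0.096 = 0.152.
Current steady state (s = 0.18): k* = (0.18/0.152)^(1/0.66) ≈ 1.2920, y* = 1.2920^0.34 ≈ 1.0910, c* = (1−0.18)·1.0910 ≈ 0.8946.
Maximizing c = f(k) − (n+g+δ)·k gives f'(k) = n+g+δ, i.e. 0.34·k^(0.34−1) = 0.152, so k_gold = (0.34/0.152)^(1/0.66) ≈ 3.3865.
y_gold = 3.3865^0.34 ≈ 1.5140, c_gold = y_gold − 0.152·k_gold ≈ 0.9992.
Gain: Δc = 0.9992 − 0.8946 ≈ 0.1046.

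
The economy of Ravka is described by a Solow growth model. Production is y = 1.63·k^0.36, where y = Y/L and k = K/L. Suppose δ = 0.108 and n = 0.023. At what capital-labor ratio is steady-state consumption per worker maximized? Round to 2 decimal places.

k_gold ≈ 10.41

n + δ = 0.023 + 0.108 = 0.131.
At the golden rule the marginal product of capital equals n+δ: 0.36·1.63·k^(0.36−1) = 0.131. Solving, k_gold = (0.36·1.63/0.131)^(1/0.64) ≈ 10.4119.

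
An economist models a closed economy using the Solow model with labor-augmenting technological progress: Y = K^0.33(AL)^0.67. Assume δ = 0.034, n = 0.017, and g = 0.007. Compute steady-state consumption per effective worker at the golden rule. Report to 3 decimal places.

c_gold ≈ 1.578

Capital per effective worker breaks even when investment replaces (n + g + δ)·k; here n + g + δ = 0.058.
Setting f'(k) = n+g+δ gives 0.33·k^(0.33−1) = 0.058, hence k_gold = (0.33/0.058)^(1/0.67) ≈ 13.3966.
y_gold = 13.3966^0.33 ≈ 2.3546.
c_gold = y_gold − (n+g+δ)·k_gold = 2.3546 − 0.058·13.3966 ≈ 1.5775.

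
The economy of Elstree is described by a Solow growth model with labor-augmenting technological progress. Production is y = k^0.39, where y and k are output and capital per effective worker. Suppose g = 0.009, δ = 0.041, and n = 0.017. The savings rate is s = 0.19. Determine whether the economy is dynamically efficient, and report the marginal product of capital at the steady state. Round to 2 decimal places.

dynamically efficient; MPK ≈ 0.14

The effective depreciation rate is n + g + δ = 0.017 + 0.009 + 0.041 = 0.067.
Steady-state k*: s·k^0.39 = 0.067·k gives k* = (0.19/0.067)^(1/0.61) ≈ 5.5220.
MPK = 0.39·5.5220^(-0.61) ≈ 0.1375.
MPK > n+g+δ = 0.067, so the economy is dynamically efficient (under-saving).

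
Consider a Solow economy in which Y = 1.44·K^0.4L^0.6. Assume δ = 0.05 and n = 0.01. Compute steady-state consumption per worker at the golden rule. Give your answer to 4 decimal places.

c_gold ≈ 3.9027

n + δ = 0.01 + 0.05 = 0.06.
At the golden rule the marginal product of capital equals n+δ: 0.4·1.44·k^(0.4−1) = 0.06. Solving, k_gold = (0.4·1.44/0.06)^(1/0.6) ≈ 43.3629.
y_gold = 1.44·43.3629^0.4 ≈ 6.5044.
c_gold = y_gold − (n+δ)·k_gold = 6.5044 − 0.06·43.3629 ≈ 3.9027.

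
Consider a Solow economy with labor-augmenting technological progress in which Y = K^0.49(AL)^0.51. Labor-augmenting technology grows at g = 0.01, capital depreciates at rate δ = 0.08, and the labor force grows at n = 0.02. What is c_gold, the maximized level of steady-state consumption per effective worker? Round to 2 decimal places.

Break-even investment rate: n + g + δ = 0.02 + 0.01 + 0.08 = 0.11.
Maximizing c = f(k) − (n+g+δ)·k gives f'(k) = n+g+δ, i.e. 0.49·k^(0.49−1) = 0.11, so k_gold = (0.49/0.11)^(1/0.51) ≈ 18.7139.
y_gold = 18.7139^0.49 ≈ 4.2011.
c_gold = y_gold − (n+g+δ)·k_gold = 4.2011 − 0.11·18.7139 ≈ 2.1425.

c_gold ≈ 2.14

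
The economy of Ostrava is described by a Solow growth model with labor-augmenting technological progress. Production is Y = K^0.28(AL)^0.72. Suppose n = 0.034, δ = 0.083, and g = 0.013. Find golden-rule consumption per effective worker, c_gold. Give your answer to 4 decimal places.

Break-even investment rate: n + g + δ = 0.034 + 0.013 + 0.083 = 0.13.
At the golden rule the marginal product of capital equals n+g+δ: 0.28·k^(0.28−1) = 0.13. Solving, k_gold = (0.28/0.13)^(1/0.72) ≈ 2.9027.
y_gold = 2.9027^0.28 ≈ 1.3477.
c_gold = y_gold − (n+g+δ)·k_gold = 1.3477 − 0.13·2.9027 ≈ 0.9703.

c_gold ≈ 0.9703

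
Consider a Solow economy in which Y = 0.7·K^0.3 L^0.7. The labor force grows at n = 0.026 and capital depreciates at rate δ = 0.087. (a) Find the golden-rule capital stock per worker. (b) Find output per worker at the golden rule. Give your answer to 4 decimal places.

n + δ = 0.026 + 0.087 = 0.113.
Setting f'(k) = n+δ gives 0.3·0.7·k^(0.3−1) = 0.113, hence k_gold = (0.3·0.7/0.113)^(1/0.7) ≈ 2.4237.
y_gold = 0.7·2.4237^0.3 ≈ 0.9129.

(a) k_gold ≈ 2.4237; (b) y_gold ≈ 0.9129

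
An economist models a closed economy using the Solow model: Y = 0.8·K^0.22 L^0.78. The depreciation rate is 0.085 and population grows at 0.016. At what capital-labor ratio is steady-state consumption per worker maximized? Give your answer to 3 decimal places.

Break-even investment rate: n + δ = 0.016 + 0.085 = 0.101.
Setting f'(k) = n+δ gives 0.22·0.8·k^(0.22−1) = 0.101, hence k_gold = (0.22·0.8/0.101)^(1/0.78) ≈ 2.0381.

k_gold ≈ 2.038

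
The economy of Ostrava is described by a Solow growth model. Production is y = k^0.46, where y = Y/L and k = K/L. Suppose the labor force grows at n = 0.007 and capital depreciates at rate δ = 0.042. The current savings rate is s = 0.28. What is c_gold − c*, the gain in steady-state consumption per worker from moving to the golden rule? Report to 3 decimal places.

n + δ = 0.007 + 0.042 = 0.049.
Current steady state (s = 0.28): k* = (0.28/0.049)^(1/0.54) ≈ 25.2221, y* = 25.2221^0.46 ≈ 4.4139, c* = (1−0.28)·4.4139 ≈ 3.1780.
Setting f'(k) = n+δ gives 0.46·k^(0.46−1) = 0.049, hence k_gold = (0.46/0.049)^(1/0.54) ≈ 63.2471.
y_gold = 63.2471^0.46 ≈ 6.7372, c_gold = y_gold − 0.049·k_gold ≈ 3.6381.
Gain: Δc = 3.6381 − 3.1780 ≈ 0.4601.

Δc ≈ 0.460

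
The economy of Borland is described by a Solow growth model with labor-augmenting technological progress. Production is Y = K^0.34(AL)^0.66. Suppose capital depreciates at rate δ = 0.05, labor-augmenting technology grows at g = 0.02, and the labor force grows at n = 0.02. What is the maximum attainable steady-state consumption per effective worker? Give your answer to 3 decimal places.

The effective depreciation rate is n + g + δ = 0.02 + 0.02 + 0.05 = 0.09.
Setting f'(k) = n+g+δ gives 0.34·k^(0.34−1) = 0.09, hence k_gold = (0.34/0.09)^(1/0.66) ≈ 7.4920.
y_gold = 7.4920^0.34 ≈ 1.9832.
c_gold = y_gold − (n+g+δ)·k_gold = 1.9832 − 0.09·7.4920 ≈ 1.3089.

c_gold ≈ 1.309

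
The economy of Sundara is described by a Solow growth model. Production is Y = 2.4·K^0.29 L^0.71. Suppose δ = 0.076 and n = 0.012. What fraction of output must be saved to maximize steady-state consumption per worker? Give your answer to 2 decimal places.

s_gold = 0.29

The effective depreciation rate is n + δ = 0.012 + 0.076 = 0.088.
At the golden rule MPK = n+δ, and in any Cobb-Douglas steady state s = (n+δ)·k/y = MPK·k/y = capital's share 0.29.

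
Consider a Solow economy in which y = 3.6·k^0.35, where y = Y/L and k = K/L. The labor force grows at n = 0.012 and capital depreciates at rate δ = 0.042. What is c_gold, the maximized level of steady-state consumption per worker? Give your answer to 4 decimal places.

Break-even investment rate: n + δ = 0.012 + 0.042 = 0.054.
Maximizing c = f(k) − (n+δ)·k gives f'(k) = n+δ, i.e. 0.35·3.6·k^(0.35−1) = 0.054, so k_gold = (0.35·3.6/0.054)^(1/0.65) ≈ 127.2271.
y_gold = 3.6·127.2271^0.35 ≈ 19.6293.
c_gold = y_gold − (n+δ)·k_gold = 19.6293 − 0.054·127.2271 ≈ 12.7591.

c_gold ≈ 12.7591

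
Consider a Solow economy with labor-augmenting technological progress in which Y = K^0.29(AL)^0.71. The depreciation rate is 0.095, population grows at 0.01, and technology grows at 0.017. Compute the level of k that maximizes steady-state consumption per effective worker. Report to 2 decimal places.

k_gold ≈ 3.39

The effective depreciation rate is n + g + δ = 0.01 + 0.017 + 0.095 = 0.122.
Maximizing c = f(k) − (n+g+δ)·k gives f'(k) = n+g+δ, i.e. 0.29·k^(0.29−1) = 0.122, so k_gold = (0.29/0.122)^(1/0.71) ≈ 3.3856.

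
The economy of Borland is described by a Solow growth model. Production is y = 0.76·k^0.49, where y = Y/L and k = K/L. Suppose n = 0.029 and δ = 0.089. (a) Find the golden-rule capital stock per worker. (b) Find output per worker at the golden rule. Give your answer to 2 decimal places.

(a) k_gold ≈ 9.52; (b) y_gold ≈ 2.29

The effective depreciation rate is n + δ = 0.029 + 0.089 = 0.118.
Setting f'(k) = n+δ gives 0.49·0.76·k^(0.49−1) = 0.118, hence k_gold = (0.49·0.76/0.118)^(1/0.51) ≈ 9.5210.
y_gold = 0.76·9.5210^0.49 ≈ 2.2928.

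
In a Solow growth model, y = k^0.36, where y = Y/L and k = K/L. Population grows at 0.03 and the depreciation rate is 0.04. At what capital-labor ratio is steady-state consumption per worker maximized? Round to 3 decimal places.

k_gold ≈ 12.920

Break-even investment rate: n + δ = 0.03 + 0.04 = 0.07.
Setting f'(k) = n+δ gives 0.36·k^(0.36−1) = 0.07, hence k_gold = (0.36/0.07)^(1/0.64) ≈ 12.9198.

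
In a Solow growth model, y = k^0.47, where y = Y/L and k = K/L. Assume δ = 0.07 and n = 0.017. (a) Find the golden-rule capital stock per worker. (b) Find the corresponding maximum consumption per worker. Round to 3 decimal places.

(a) k_gold ≈ 24.111; (b) c_gold ≈ 2.365

The effective depreciation rate is n + δ = 0.017 + 0.07 = 0.087.
Setting f'(k) = n+δ gives 0.47·k^(0.47−1) = 0.087, hence k_gold = (0.47/0.087)^(1/0.53) ≈ 24.1115.
y_gold = 24.1115^0.47 ≈ 4.4632; c_gold = y_gold − 0.087·k_gold ≈ 2.3655.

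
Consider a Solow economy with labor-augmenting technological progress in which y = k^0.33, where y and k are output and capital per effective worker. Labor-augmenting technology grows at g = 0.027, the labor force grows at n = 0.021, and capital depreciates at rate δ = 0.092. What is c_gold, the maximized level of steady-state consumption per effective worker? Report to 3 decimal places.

Capital per effective worker breaks even when investment replaces (n + g + δ)·k; here n + g + δ = 0.14.
At the golden rule the marginal product of capital equals n+g+δ: 0.33·k^(0.33−1) = 0.14. Solving, k_gold = (0.33/0.14)^(1/0.67) ≈ 3.5958.
y_gold = 3.5958^0.33 ≈ 1.5255.
c_gold = y_gold − (n+g+δ)·k_gold = 1.5255 − 0.14·3.5958 ≈ 1.0221.

c_gold ≈ 1.022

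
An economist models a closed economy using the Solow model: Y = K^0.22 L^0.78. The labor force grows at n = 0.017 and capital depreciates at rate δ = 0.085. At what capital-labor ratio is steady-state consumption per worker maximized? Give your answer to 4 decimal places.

k_gold ≈ 2.6790

Break-even investment rate: n + δ = 0.017 + 0.085 = 0.102.
Golden rule sets MPK = n+δ: 0.22·k^(0.22−1) = 0.102, so k_gold = (0.22/0.102)^(1/0.78) ≈ 2.6790.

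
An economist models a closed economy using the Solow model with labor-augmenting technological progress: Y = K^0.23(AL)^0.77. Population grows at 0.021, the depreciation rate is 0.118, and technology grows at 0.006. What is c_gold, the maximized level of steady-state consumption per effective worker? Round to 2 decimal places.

Break-even investment rate: n + g + δ = 0.021 + 0.006 + 0.118 = 0.145.
At the golden rule the marginal product of capital equals n+g+δ: 0.23·k^(0.23−1) = 0.145. Solving, k_gold = (0.23/0.145)^(1/0.77) ≈ 1.8206.
y_gold = 1.8206^0.23 ≈ 1.1478.
c_gold = y_gold − (n+g+δ)·k_gold = 1.1478 − 0.145·1.8206 ≈ 0.8838.

c_gold ≈ 0.88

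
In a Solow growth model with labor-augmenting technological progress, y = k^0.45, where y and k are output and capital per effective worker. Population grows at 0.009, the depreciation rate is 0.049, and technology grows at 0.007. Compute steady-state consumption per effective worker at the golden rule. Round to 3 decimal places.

c_gold ≈ 2.678

Break-even investment rate: n + g + δ = 0.009 + 0.007 + 0.049 = 0.065.
At the golden rule the marginal product of capital equals n+g+δ: 0.45·k^(0.45−1) = 0.065. Solving, k_gold = (0.45/0.065)^(1/0.55) ≈ 33.7145.
y_gold = 33.7145^0.45 ≈ 4.8699.
c_gold = y_gold − (n+g+δ)·k_gold = 4.8699 − 0.065·33.7145 ≈ 2.6784.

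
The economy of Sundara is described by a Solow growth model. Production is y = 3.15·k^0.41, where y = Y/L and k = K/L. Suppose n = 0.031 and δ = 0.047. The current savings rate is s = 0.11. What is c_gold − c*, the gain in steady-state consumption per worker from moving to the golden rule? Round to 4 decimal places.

Δc ≈ 5.1677

Break-even investment rate: n + δ = 0.031 + 0.047 = 0.078.
Current steady state (s = 0.11): k* = (0.11·3.15/0.078)^(1/0.59) ≈ 12.5211, y* = 3.15·12.5211^0.41 ≈ 8.8786, c* = (1−0.11)·8.8786 ≈ 7.9019.
Setting f'(k) = n+δ gives 0.41·3.15·k^(0.41−1) = 0.078, hence k_gold = (0.41·3.15/0.078)^(1/0.59) ≈ 116.4398.
y_gold = 3.15·116.4398^0.41 ≈ 22.1520, c_gold = y_gold − 0.078·k_gold ≈ 13.0697.
Gain: Δc = 13.0697 − 7.9019 ≈ 5.1677.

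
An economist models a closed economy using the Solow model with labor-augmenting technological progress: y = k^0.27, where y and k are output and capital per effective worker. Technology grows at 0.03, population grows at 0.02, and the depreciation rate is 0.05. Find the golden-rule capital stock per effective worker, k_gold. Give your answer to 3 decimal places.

Break-even investment rate: n + g + δ = 0.02 + 0.03 + 0.05 = 0.1.
At the golden rule the marginal product of capital equals n+g+δ: 0.27·k^(0.27−1) = 0.1. Solving, k_gold = (0.27/0.1)^(1/0.73) ≈ 3.8986.

k_gold ≈ 3.899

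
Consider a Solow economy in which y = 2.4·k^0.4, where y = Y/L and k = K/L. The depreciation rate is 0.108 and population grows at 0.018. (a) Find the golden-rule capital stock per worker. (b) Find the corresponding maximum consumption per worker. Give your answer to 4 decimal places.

n + δ = 0.018 + 0.108 = 0.126.
Maximizing c = f(k) − (n+δ)·k gives f'(k) = n+δ, i.e. 0.4·2.4·k^(0.4−1) = 0.126, so k_gold = (0.4·2.4/0.126)^(1/0.6) ≈ 29.5008.
y_gold = 2.4·29.5008^0.4 ≈ 9.2928; c_gold = y_gold − 0.126·k_gold ≈ 5.5757.

(a) k_gold ≈ 29.5008; (b) c_gold ≈ 5.5757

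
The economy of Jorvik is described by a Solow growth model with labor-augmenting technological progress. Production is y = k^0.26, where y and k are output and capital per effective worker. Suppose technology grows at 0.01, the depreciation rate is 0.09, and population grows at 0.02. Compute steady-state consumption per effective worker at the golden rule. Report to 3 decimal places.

The effective depreciation rate is n + g + δ = 0.02 + 0.01 + 0.09 = 0.12.
Golden rule sets MPK = n+g+δ: 0.26·k^(0.26−1) = 0.12, so k_gold = (0.26/0.12)^(1/0.74) ≈ 2.8430.
y_gold = 2.8430^0.26 ≈ 1.3121.
c_gold = y_gold − (n+g+δ)·k_gold = 1.3121 − 0.12·2.8430 ≈ 0.9710.

c_gold ≈ 0.971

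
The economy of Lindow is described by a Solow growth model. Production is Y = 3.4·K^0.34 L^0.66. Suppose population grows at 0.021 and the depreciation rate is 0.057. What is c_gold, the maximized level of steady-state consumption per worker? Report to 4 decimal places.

c_gold ≈ 8.9990

The effective depreciation rate is n + δ = 0.021 + 0.057 = 0.078.
Maximizing c = f(k) − (n+δ)·k gives f'(k) = n+δ, i.e. 0.34·3.4·k^(0.34−1) = 0.078, so k_gold = (0.34·3.4/0.078)^(1/0.66) ≈ 59.4340.
y_gold = 3.4·59.4340^0.34 ≈ 13.6349.
c_gold = y_gold − (n+δ)·k_gold = 13.6349 − 0.078·59.4340 ≈ 8.9990.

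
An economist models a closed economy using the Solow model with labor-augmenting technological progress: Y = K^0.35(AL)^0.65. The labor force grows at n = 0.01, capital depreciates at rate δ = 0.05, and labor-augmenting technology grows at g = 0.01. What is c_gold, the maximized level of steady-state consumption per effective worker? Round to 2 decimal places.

n + g + δ = 0.01 + 0.01 + 0.05 = 0.07.
Setting f'(k) = n+g+δ gives 0.35·k^(0.35−1) = 0.07, hence k_gold = (0.35/0.07)^(1/0.65) ≈ 11.8943.
y_gold = 11.8943^0.35 ≈ 2.3789.
c_gold = y_gold − (n+g+δ)·k_gold = 2.3789 − 0.07·11.8943 ≈ 1.5463.

c_gold ≈ 1.55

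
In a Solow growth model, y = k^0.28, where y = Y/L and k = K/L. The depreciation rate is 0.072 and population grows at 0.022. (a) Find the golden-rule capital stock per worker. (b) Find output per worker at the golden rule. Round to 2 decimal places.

Capital per worker breaks even when investment replaces (n + δ)·k; here n + δ = 0.094.
Setting f'(k) = n+δ gives 0.28·k^(0.28−1) = 0.094, hence k_gold = (0.28/0.094)^(1/0.72) ≈ 4.5538.
y_gold = 4.5538^0.28 ≈ 1.5288.

(a) k_gold ≈ 4.55; (b) y_gold ≈ 1.53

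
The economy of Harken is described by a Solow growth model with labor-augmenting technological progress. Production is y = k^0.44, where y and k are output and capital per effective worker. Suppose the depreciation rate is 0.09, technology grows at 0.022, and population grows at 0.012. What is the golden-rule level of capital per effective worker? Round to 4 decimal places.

k_gold ≈ 9.5984

The effective depreciation rate is n + g + δ = 0.012 + 0.022 + 0.09 = 0.124.
Golden rule sets MPK = n+g+δ: 0.44·k^(0.44−1) = 0.124, so k_gold = (0.44/0.124)^(1/0.56) ≈ 9.5984.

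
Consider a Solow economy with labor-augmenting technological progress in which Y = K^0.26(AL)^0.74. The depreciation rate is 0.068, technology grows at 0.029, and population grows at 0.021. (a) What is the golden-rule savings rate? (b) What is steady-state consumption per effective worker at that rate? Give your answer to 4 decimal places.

(a) s_gold = 0.2600; (b) c_gold ≈ 0.9767

n + g + δ = 0.021 + 0.029 + 0.068 = 0.118.
For Cobb-Douglas, s_gold equals capital's share: s_gold = 0.26.
At the golden rule the marginal product of capital equals n+g+δ: 0.26·k^(0.26−1) = 0.118. Solving, k_gold = (0.26/0.118)^(1/0.74) ≈ 2.9083.
y_gold = 2.9083^0.26 ≈ 1.3199; c_gold = (1−0.26)·y_gold ≈ 0.9767.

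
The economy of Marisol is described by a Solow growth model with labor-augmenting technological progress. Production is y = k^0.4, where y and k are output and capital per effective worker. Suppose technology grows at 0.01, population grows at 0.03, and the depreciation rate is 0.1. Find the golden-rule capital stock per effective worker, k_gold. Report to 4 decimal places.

k_gold ≈ 5.7529

Capital per effective worker breaks even when investment replaces (n + g + δ)·k; here n + g + δ = 0.14.
Maximizing c = f(k) − (n+g+δ)·k gives f'(k) = n+g+δ, i.e. 0.4·k^(0.4−1) = 0.14, so k_gold = (0.4/0.14)^(1/0.6) ≈ 5.7529.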